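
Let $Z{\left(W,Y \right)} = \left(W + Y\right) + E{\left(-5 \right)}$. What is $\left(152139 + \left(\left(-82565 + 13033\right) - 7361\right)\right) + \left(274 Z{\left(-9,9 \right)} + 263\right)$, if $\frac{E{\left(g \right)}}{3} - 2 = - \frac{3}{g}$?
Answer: $\frac{388231}{5} \approx 77646.0$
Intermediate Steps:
$E{\left(g \right)} = 6 - \frac{9}{g}$ ($E{\left(g \right)} = 6 + 3 \left(- \frac{3}{g}\right) = 6 - \frac{9}{g}$)
$Z{\left(W,Y \right)} = \frac{39}{5} + W + Y$ ($Z{\left(W,Y \right)} = \left(W + Y\right) + \left(6 - \frac{9}{-5}\right) = \left(W + Y\right) + \left(6 - - \frac{9}{5}\right) = \left(W + Y\right) + \left(6 + \frac{9}{5}\right) = \left(W + Y\right) + \frac{39}{5} = \frac{39}{5} + W + Y$)
$\left(152139 + \left(\left(-82565 + 13033\right) - 7361\right)\right) + \left(274 Z{\left(-9,9 \right)} + 263\right) = \left(152139 + \left(\left(-82565 + 13033\right) - 7361\right)\right) + \left(274 \left(\frac{39}{5} - 9 + 9\right) + 263\right) = \left(152139 - 76893\right) + \left(274 \cdot \frac{39}{5} + 263\right) = \left(152139 - 76893\right) + \left(\frac{10686}{5} + 263\right) = 75246 + \frac{12001}{5} = \frac{388231}{5}$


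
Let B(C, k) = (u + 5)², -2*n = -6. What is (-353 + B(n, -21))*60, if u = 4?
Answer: -16320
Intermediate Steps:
n = 3 (n = -½*(-6) = 3)
B(C, k) = 81 (B(C, k) = (4 + 5)² = 9² = 81)
(-353 + B(n, -21))*60 = (-353 + 81)*60 = -272*60 = -16320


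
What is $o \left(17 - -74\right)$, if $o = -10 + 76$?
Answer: $6006$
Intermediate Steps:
$o = 66$
$o \left(17 - -74\right) = 66 \left(17 - -74\right) = 66 \left(17 + 74\right) = 66 \cdot 91 = 6006$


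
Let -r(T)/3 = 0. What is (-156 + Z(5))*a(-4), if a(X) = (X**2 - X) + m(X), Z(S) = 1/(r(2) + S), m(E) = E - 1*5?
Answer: -8569/5 ≈ -1713.8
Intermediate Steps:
m(E) = -5 + E (m(E) = E - 5 = -5 + E)
r(T) = 0 (r(T) = -3*0 = 0)
Z(S) = 1/S (Z(S) = 1/(0 + S) = 1/S)
a(X) = -5 + X**2 (a(X) = (X**2 - X) + (-5 + X) = -5 + X**2)
(-156 + Z(5))*a(-4) = (-156 + 1/5)*(-5 + (-4)**2) = (-156 + 1/5)*(-5 + 16) = -779/5*11 = -8569/5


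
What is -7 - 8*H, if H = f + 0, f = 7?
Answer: -63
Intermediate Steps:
H = 7 (H = 7 + 0 = 7)
-7 - 8*H = -7 - 8*7 = -7 - 56 = -63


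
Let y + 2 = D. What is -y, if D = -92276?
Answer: 92278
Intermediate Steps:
y = -92278 (y = -2 - 92276 = -92278)
-y = -1*(-92278) = 92278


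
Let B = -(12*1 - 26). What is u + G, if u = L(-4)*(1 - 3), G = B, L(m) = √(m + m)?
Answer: 14 - 4*I*√2 ≈ 14.0 - 5.6569*I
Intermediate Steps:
B = 14 (B = -(12 - 26) = -1*(-14) = 14)
L(m) = √2*√m (L(m) = √(2*m) = √2*√m)
G = 14
u = -4*I*√2 (u = (√2*√(-4))*(1 - 3) = (√2*(2*I))*(-2) = (2*I*√2)*(-2) = -4*I*√2 ≈ -5.6569*I)
u + G = -4*I*√2 + 14 = 14 - 4*I*√2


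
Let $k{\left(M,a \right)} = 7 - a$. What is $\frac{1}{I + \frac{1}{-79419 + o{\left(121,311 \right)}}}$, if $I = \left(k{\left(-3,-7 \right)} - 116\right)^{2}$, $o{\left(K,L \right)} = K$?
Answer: $\frac{79298}{825016391} \approx 9.6117 \cdot 10^{-5}$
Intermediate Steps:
$I = 10404$ ($I = \left(\left(7 - -7\right) - 116\right)^{2} = \left(\left(7 + 7\right) - 116\right)^{2} = \left(14 - 116\right)^{2} = \left(-102\right)^{2} = 10404$)
$\frac{1}{I + \frac{1}{-79419 + o{\left(121,311 \right)}}} = \frac{1}{10404 + \frac{1}{-79419 + 121}} = \frac{1}{10404 + \frac{1}{-79298}} = \frac{1}{10404 - \frac{1}{79298}} = \frac{1}{\frac{825016391}{79298}} = \frac{79298}{825016391}$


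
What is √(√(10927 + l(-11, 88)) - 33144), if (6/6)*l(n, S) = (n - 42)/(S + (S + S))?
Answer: √(-144375264 + 165*√7615542)/66 ≈ 181.77*I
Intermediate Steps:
l(n, S) = (-42 + n)/(3*S) (l(n, S) = (n - 42)/(S + (S + S)) = (-42 + n)/(S + 2*S) = (-42 + n)/((3*S)) = (-42 + n)*(1/(3*S)) = (-42 + n)/(3*S))
√(√(10927 + l(-11, 88)) - 33144) = √(√(10927 + (⅓)*(-42 - 11)/88) - 33144) = √(√(10927 + (⅓)*(1/88)*(-53)) - 33144) = √(√(10927 - 53/264) - 33144) = √(√(2884675/264) - 33144) = √(5*√7615542/132 - 33144) = √(-33144 + 5*√7615542/132)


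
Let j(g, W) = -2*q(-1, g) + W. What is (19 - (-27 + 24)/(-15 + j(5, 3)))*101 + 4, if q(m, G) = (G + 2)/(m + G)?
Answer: 59007/31 ≈ 1903.5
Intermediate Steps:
q(m, G) = (2 + G)/(G + m)
j(g, W) = W - 2*(2 + g)/(-1 + g) (j(g, W) = -2*(2 + g)/(g - 1) + W = -2*(2 + g)/(-1 + g) + W = W - 2*(2 + g)/(-1 + g))
(19 - (-27 + 24)/(-15 + j(5, 3)))*101 + 4 = (19 - (-27 + 24)/(-15 + (-4 - 2*5 + 3*(-1 + 5))/(-1 + 5)))*101 + 4 = (19 - (-3)/(-15 + (-4 - 10 + 3*4)/4))*101 + 4 = (19 - (-3)/(-15 + (-4 - 10 + 12)/4))*101 + 4 = (19 - (-3)/(-15 + (¼)*(-2)))*101 + 4 = (19 - (-3)/(-15 - ½))*101 + 4 = (19 - (-3)/(-31/2))*101 + 4 = (19 - (-3)*(-2)/31)*101 + 4 = (19 - 1*6/31)*101 + 4 = (19 - 6/31)*101 + 4 = (583/31)*101 + 4 = 58883/31 + 4 = 59007/31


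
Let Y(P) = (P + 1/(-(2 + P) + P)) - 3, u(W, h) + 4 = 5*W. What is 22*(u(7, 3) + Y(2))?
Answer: 649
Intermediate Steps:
u(W, h) = -4 + 5*W
Y(P) = -7/2 + P (Y(P) = (P + 1/((-2 - P) + P)) - 3 = (P + 1/(-2)) - 3 = (P - ½) - 3 = (-½ + P) - 3 = -7/2 + P)
22*(u(7, 3) + Y(2)) = 22*((-4 + 5*7) + (-7/2 + 2)) = 22*((-4 + 35) - 3/2) = 22*(31 - 3/2) = 22*(59/2) = 649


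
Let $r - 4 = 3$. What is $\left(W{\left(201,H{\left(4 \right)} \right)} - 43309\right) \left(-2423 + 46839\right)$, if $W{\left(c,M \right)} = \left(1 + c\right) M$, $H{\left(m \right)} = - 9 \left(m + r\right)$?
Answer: $-2811843712$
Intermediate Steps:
$r = 7$ ($r = 4 + 3 = 7$)
$H{\left(m \right)} = -63 - 9 m$ ($H{\left(m \right)} = - 9 \left(m + 7\right) = - 9 \left(7 + m\right) = -63 - 9 m$)
$W{\left(c,M \right)} = M \left(1 + c\right)$
$\left(W{\left(201,H{\left(4 \right)} \right)} - 43309\right) \left(-2423 + 46839\right) = \left(\left(-63 - 36\right) \left(1 + 201\right) - 43309\right) \left(-2423 + 46839\right) = \left(\left(-63 - 36\right) 202 - 43309\right) 44416 = \left(\left(-99\right) 202 - 43309\right) 44416 = \left(-19998 - 43309\right) 44416 = \left(-63307\right) 44416 = -2811843712$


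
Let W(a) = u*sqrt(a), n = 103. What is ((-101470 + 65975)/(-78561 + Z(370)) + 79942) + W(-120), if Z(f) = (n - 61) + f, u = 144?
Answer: 6247422853/78149 + 288*I*sqrt(30) ≈ 79943.0 + 1577.4*I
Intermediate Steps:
Z(f) = 42 + f (Z(f) = (103 - 61) + f = 42 + f)
W(a) = 144*sqrt(a)
((-101470 + 65975)/(-78561 + Z(370)) + 79942) + W(-120) = ((-101470 + 65975)/(-78561 + (42 + 370)) + 79942) + 144*sqrt(-120) = (-35495/(-78561 + 412) + 79942) + 144*(2*I*sqrt(30)) = (-35495/(-78149) + 79942) + 288*I*sqrt(30) = (-35495*(-1/78149) + 79942) + 288*I*sqrt(30) = (35495/78149 + 79942) + 288*I*sqrt(30) = 6247422853/78149 + 288*I*sqrt(30)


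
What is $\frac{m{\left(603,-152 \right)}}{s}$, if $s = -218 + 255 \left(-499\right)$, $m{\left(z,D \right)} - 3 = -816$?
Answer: $\frac{813}{127463} \approx 0.0063783$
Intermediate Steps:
$m{\left(z,D \right)} = -813$ ($m{\left(z,D \right)} = 3 - 816 = -813$)
$s = -127463$ ($s = -218 - 127245 = -127463$)
$\frac{m{\left(603,-152 \right)}}{s} = - \frac{813}{-127463} = \left(-813\right) \left(- \frac{1}{127463}\right) = \frac{813}{127463}$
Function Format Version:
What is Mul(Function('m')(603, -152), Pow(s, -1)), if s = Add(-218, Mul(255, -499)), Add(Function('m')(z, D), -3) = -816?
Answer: Rational(813, 127463) ≈ 0.0063783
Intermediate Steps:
Function('m')(z, D) = -813 (Function('m')(z, D) = Add(3, -816) = -813)
s = -127463 (s = Add(-218, -127245) = -127463)
Mul(Function('m')(603, -152), Pow(s, -1)) = Mul(-813, Pow(-127463, -1)) = Mul(-813, Rational(-1, 127463)) = Rational(813, 127463)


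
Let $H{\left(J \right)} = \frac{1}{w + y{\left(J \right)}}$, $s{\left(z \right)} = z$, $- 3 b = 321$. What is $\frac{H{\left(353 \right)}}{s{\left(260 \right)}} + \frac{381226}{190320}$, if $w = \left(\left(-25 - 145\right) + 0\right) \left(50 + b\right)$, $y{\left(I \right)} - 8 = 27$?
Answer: $\frac{1853711791}{925431000} \approx 2.0031$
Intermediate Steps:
$b = -107$ ($b = \left(- \frac{1}{3}\right) 321 = -107$)
$y{\left(I \right)} = 35$ ($y{\left(I \right)} = 8 + 27 = 35$)
$w = 9690$ ($w = \left(\left(-25 - 145\right) + 0\right) \left(50 - 107\right) = \left(\left(-25 - 145\right) + 0\right) \left(-57\right) = \left(-170 + 0\right) \left(-57\right) = \left(-170\right) \left(-57\right) = 9690$)
$H{\left(J \right)} = \frac{1}{9725}$ ($H{\left(J \right)} = \frac{1}{9690 + 35} = \frac{1}{9725}$)
$\frac{H{\left(353 \right)}}{s{\left(260 \right)}} + \frac{381226}{190320} = \frac{1}{9725 \cdot 260} + \frac{381226}{190320} = \frac{1}{9725} \cdot \frac{1}{260} + 381226 \cdot \frac{1}{190320} = \frac{1}{2528500} + \frac{190613}{95160} = \frac{1853711791}{925431000}$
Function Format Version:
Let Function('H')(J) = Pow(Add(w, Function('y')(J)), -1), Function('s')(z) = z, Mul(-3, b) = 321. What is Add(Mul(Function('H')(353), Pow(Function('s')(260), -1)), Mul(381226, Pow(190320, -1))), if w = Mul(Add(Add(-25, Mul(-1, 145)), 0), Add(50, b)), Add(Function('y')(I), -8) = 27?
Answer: Rational(1853711791, 925431000) ≈ 2.0031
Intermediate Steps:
b = -107 (b = Mul(Rational(-1, 3), 321) = -107)
Function('y')(I) = 35 (Function('y')(I) = Add(8, 27) = 35)
w = 9690 (w = Mul(Add(Add(-25, Mul(-1, 145)), 0), Add(50, -107)) = Mul(Add(Add(-25, -145), 0), -57) = Mul(Add(-170, 0), -57) = Mul(-170, -57) = 9690)
Function('H')(J) = Rational(1, 9725) (Function('H')(J) = Pow(Add(9690, 35), -1) = Pow(9725, -1) = Rational(1, 9725))
Add(Mul(Function('H')(353), Pow(Function('s')(260), -1)), Mul(381226, Pow(190320, -1))) = Add(Mul(Rational(1, 9725), Pow(260, -1)), Mul(381226, Pow(190320, -1))) = Add(Mul(Rational(1, 9725), Rational(1, 260)), Mul(381226, Rational(1, 190320))) = Add(Rational(1, 2528500), Rational(190613, 95160)) = Rational(1853711791, 925431000)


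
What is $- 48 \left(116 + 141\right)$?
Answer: $-12336$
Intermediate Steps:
$- 48 \left(116 + 141\right) = \left(-48\right) 257 = -12336$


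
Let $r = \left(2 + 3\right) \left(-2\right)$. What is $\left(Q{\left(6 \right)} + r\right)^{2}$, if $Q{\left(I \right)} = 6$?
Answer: $16$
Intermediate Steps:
$r = -10$ ($r = 5 \left(-2\right) = -10$)
$\left(Q{\left(6 \right)} + r\right)^{2} = \left(6 - 10\right)^{2} = \left(-4\right)^{2} = 16$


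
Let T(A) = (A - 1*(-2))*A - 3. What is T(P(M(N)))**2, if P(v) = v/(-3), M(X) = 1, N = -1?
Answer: 1024/81 ≈ 12.642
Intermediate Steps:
P(v) = -v/3 (P(v) = v*(-1/3) = -v/3)
T(A) = -3 + A*(2 + A) (T(A) = (A + 2)*A - 3 = (2 + A)*A - 3 = A*(2 + A) - 3 = -3 + A*(2 + A))
T(P(M(N)))**2 = (-3 + (-1/3*1)**2 + 2*(-1/3*1))**2 = (-3 + (-1/3)**2 + 2*(-1/3))**2 = (-3 + 1/9 - 2/3)**2 = (-32/9)**2 = 1024/81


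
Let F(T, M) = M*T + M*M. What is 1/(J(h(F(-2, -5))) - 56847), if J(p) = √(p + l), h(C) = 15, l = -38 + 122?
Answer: -18949/1077193770 - √11/1077193770 ≈ -1.7594e-5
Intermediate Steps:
l = 84
F(T, M) = M² + M*T (F(T, M) = M*T + M² = M² + M*T)
J(p) = √(84 + p) (J(p) = √(p + 84) = √(84 + p))
1/(J(h(F(-2, -5))) - 56847) = 1/(√(84 + 15) - 56847) = 1/(√99 - 56847) = 1/(3*√11 - 56847) = 1/(-56847 + 3*√11)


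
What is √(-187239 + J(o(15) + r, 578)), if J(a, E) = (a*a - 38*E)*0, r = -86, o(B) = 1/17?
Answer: I*√187239 ≈ 432.71*I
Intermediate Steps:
o(B) = 1/17
J(a, E) = 0 (J(a, E) = (a² - 38*E)*0 = 0)
√(-187239 + J(o(15) + r, 578)) = √(-187239 + 0) = √(-187239) = I*√187239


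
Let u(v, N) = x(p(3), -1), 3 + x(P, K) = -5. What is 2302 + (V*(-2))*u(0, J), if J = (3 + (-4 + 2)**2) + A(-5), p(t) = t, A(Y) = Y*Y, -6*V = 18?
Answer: 2254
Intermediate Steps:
V = -3 (V = -1/6*18 = -3)
A(Y) = Y**2
x(P, K) = -8 (x(P, K) = -3 - 5 = -8)
J = 32 (J = (3 + (-4 + 2)**2) + (-5)**2 = (3 + (-2)**2) + 25 = (3 + 4) + 25 = 7 + 25 = 32)
u(v, N) = -8
2302 + (V*(-2))*u(0, J) = 2302 - 3*(-2)*(-8) = 2302 + 6*(-8) = 2302 - 48 = 2254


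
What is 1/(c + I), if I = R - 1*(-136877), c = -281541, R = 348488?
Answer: 1/203824 ≈ 4.9062e-6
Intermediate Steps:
I = 485365 (I = 348488 - 1*(-136877) = 348488 + 136877 = 485365)
1/(c + I) = 1/(-281541 + 485365) = 1/203824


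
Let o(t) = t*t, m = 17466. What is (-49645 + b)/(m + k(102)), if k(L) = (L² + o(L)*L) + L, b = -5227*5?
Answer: -421/6051 ≈ -0.069575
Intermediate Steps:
b = -26135
o(t) = t²
k(L) = L + L² + L³ (k(L) = (L² + L²*L) + L = (L² + L³) + L = L + L² + L³)
(-49645 + b)/(m + k(102)) = (-49645 - 26135)/(17466 + 102*(1 + 102 + 102²)) = -75780/(17466 + 102*(1 + 102 + 10404)) = -75780/(17466 + 102*10507) = -75780/(17466 + 1071714) = -75780/1089180 = -75780*1/1089180 = -421/6051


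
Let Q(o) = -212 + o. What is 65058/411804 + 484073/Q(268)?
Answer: 16612236745/1921752 ≈ 8644.3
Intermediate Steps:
65058/411804 + 484073/Q(268) = 65058/411804 + 484073/(-212 + 268) = 65058*(1/411804) + 484073/56 = 10843/68634 + 484073*(1/56) = 10843/68634 + 484073/56 = 16612236745/1921752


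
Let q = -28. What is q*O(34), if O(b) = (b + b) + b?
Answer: -2856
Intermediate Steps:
O(b) = 3*b (O(b) = 2*b + b = 3*b)
q*O(34) = -84*34 = -28*102 = -2856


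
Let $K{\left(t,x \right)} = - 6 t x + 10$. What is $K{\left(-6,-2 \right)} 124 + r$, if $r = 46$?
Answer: $-7642$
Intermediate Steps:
$K{\left(t,x \right)} = 10 - 6 t x$ ($K{\left(t,x \right)} = - 6 t x + 10 = 10 - 6 t x$)
$K{\left(-6,-2 \right)} 124 + r = \left(10 - \left(-36\right) \left(-2\right)\right) 124 + 46 = \left(10 - 72\right) 124 + 46 = \left(-62\right) 124 + 46 = -7688 + 46 = -7642$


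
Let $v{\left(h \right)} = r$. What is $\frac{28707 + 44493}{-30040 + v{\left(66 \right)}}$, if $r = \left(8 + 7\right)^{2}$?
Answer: $- \frac{14640}{5963} \approx -2.4551$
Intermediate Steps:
$r = 225$ ($r = 15^{2} = 225$)
$v{\left(h \right)} = 225$
$\frac{28707 + 44493}{-30040 + v{\left(66 \right)}} = \frac{28707 + 44493}{-30040 + 225} = \frac{73200}{-29815} = 73200 \left(- \frac{1}{29815}\right) = - \frac{14640}{5963}$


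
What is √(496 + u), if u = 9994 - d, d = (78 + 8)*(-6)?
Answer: √11006 ≈ 104.91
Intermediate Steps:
d = -516 (d = 86*(-6) = -516)
u = 10510 (u = 9994 - 1*(-516) = 9994 + 516 = 10510)
√(496 + u) = √(496 + 10510) = √11006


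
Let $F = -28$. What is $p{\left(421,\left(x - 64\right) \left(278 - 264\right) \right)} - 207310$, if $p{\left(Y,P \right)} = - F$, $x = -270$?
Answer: $-207282$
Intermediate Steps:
$p{\left(Y,P \right)} = 28$ ($p{\left(Y,P \right)} = \left(-1\right) \left(-28\right) = 28$)
$p{\left(421,\left(x - 64\right) \left(278 - 264\right) \right)} - 207310 = 28 - 207310 = -207282$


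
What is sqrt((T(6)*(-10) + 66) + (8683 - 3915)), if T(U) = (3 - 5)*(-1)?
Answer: sqrt(4814) ≈ 69.383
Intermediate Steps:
T(U) = 2 (T(U) = -2*(-1) = 2)
sqrt((T(6)*(-10) + 66) + (8683 - 3915)) = sqrt((2*(-10) + 66) + (8683 - 3915)) = sqrt((-20 + 66) + 4768) = sqrt(46 + 4768) = sqrt(4814)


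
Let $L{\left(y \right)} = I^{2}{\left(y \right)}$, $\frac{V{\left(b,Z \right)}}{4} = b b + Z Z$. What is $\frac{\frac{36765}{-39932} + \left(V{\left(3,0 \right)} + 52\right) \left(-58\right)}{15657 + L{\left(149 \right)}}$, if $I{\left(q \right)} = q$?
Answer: $- \frac{247691}{1836872} \approx -0.13484$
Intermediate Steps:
$V{\left(b,Z \right)} = 4 Z^{2} + 4 b^{2}$ ($V{\left(b,Z \right)} = 4 \left(b b + Z Z\right) = 4 \left(b^{2} + Z^{2}\right) = 4 \left(Z^{2} + b^{2}\right) = 4 Z^{2} + 4 b^{2}$)
$L{\left(y \right)} = y^{2}$
$\frac{\frac{36765}{-39932} + \left(V{\left(3,0 \right)} + 52\right) \left(-58\right)}{15657 + L{\left(149 \right)}} = \frac{\frac{36765}{-39932} + \left(\left(4 \cdot 0^{2} + 4 \cdot 3^{2}\right) + 52\right) \left(-58\right)}{15657 + 149^{2}} = \frac{36765 \left(- \frac{1}{39932}\right) + \left(\left(4 \cdot 0 + 4 \cdot 9\right) + 52\right) \left(-58\right)}{15657 + 22201} = \frac{- \frac{36765}{39932} + \left(\left(0 + 36\right) + 52\right) \left(-58\right)}{37858} = \left(- \frac{36765}{39932} + \left(36 + 52\right) \left(-58\right)\right) \frac{1}{37858} = \left(- \frac{36765}{39932} + 88 \left(-58\right)\right) \frac{1}{37858} = \left(- \frac{36765}{39932} - 5104\right) \frac{1}{37858} = \left(- \frac{203849693}{39932}\right) \frac{1}{37858} = - \frac{247691}{1836872}$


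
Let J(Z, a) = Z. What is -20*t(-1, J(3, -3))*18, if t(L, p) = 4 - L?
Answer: -1800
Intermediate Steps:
-20*t(-1, J(3, -3))*18 = -20*(4 - 1*(-1))*18 = -20*(4 + 1)*18 = -20*5*18 = -100*18 = -1800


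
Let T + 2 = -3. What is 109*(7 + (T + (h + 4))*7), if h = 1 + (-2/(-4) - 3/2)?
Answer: 0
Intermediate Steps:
T = -5 (T = -2 - 3 = -5)
h = 0 (h = 1 + (-2*(-¼) - 3*½) = 1 + (½ - 3/2) = 1 - 1 = 0)
109*(7 + (T + (h + 4))*7) = 109*(7 + (-5 + (0 + 4))*7) = 109*(7 + (-5 + 4)*7) = 109*(7 - 1*7) = 109*(7 - 7) = 109*0 = 0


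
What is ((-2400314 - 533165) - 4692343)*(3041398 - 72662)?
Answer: -22639052300992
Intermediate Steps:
((-2400314 - 533165) - 4692343)*(3041398 - 72662) = (-2933479 - 4692343)*2968736 = -7625822*2968736 = -22639052300992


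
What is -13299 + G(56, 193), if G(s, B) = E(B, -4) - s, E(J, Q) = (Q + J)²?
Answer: 22366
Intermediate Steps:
E(J, Q) = (J + Q)²
G(s, B) = (-4 + B)² - s (G(s, B) = (B - 4)² - s = (-4 + B)² - s)
-13299 + G(56, 193) = -13299 + ((-4 + 193)² - 1*56) = -13299 + (189² - 56) = -13299 + (35721 - 56) = -13299 + 35665 = 22366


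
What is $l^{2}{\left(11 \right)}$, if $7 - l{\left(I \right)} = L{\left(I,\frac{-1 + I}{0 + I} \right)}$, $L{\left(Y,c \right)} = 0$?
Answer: $49$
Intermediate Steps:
$l{\left(I \right)} = 7$ ($l{\left(I \right)} = 7 - 0 = 7 + 0 = 7$)
$l^{2}{\left(11 \right)} = 7^{2} = 49$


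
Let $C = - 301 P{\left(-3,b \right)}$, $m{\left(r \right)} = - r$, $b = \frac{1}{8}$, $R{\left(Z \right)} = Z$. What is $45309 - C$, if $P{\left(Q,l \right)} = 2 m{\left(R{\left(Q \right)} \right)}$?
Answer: $47115$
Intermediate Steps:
$b = \frac{1}{8} \approx 0.125$
$P{\left(Q,l \right)} = - 2 Q$ ($P{\left(Q,l \right)} = 2 \left(- Q\right) = - 2 Q$)
$C = -1806$ ($C = - 301 \left(\left(-2\right) \left(-3\right)\right) = \left(-301\right) 6 = -1806$)
$45309 - C = 45309 - -1806 = 45309 + 1806 = 47115$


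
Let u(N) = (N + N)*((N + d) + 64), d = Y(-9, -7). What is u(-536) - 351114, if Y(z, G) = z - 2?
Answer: 166662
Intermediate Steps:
Y(z, G) = -2 + z
d = -11 (d = -2 - 9 = -11)
u(N) = 2*N*(53 + N) (u(N) = (N + N)*((N - 11) + 64) = (2*N)*((-11 + N) + 64) = (2*N)*(53 + N) = 2*N*(53 + N))
u(-536) - 351114 = 2*(-536)*(53 - 536) - 351114 = 2*(-536)*(-483) - 351114 = 517776 - 351114 = 166662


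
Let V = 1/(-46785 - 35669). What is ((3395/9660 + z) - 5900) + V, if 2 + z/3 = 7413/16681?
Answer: -160097446179869/27115327716 ≈ -5904.3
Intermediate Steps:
z = -11121/2383 (z = -6 + 3*(7413/16681) = -6 + 3*(7413*(1/16681)) = -6 + 3*(1059/2383) = -6 + 3177/2383 = -11121/2383 ≈ -4.6668)
V = -1/82454 (V = 1/(-82454) = -1/82454 ≈ -1.2128e-5)
((3395/9660 + z) - 5900) + V = ((3395/9660 - 11121/2383) - 5900) - 1/82454 = ((3395*(1/9660) - 11121/2383) - 5900) - 1/82454 = ((97/276 - 11121/2383) - 5900) - 1/82454 = (-2838245/657708 - 5900) - 1/82454 = -3883315445/657708 - 1/82454 = -160097446179869/27115327716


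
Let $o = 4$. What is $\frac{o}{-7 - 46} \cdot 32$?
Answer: $- \frac{128}{53} \approx -2.4151$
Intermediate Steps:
$\frac{o}{-7 - 46} \cdot 32 = \frac{1}{-7 - 46} \cdot 4 \cdot 32 = \frac{1}{-53} \cdot 4 \cdot 32 = \left(- \frac{1}{53}\right) 4 \cdot 32 = \left(- \frac{4}{53}\right) 32 = - \frac{128}{53}$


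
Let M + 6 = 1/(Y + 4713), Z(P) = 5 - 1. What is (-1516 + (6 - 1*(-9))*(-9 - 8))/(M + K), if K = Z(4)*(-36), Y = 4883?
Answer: 16994516/1439399 ≈ 11.807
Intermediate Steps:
Z(P) = 4
K = -144 (K = 4*(-36) = -144)
M = -57575/9596 (M = -6 + 1/(4883 + 4713) = -6 + 1/9596 = -57575/9596 ≈ -5.9999)
(-1516 + (6 - 1*(-9))*(-9 - 8))/(M + K) = (-1516 + (6 - 1*(-9))*(-9 - 8))/(-57575/9596 - 144) = (-1516 + (6 + 9)*(-17))/(-1439399/9596) = (-1516 + 15*(-17))*(-9596/1439399) = (-1516 - 255)*(-9596/1439399) = -1771*(-9596/1439399) = 16994516/1439399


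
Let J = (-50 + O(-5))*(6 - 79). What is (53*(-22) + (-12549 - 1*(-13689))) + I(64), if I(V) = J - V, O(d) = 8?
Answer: 2976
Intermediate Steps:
J = 3066 (J = (-50 + 8)*(6 - 79) = -42*(-73) = 3066)
I(V) = 3066 - V
(53*(-22) + (-12549 - 1*(-13689))) + I(64) = (53*(-22) + (-12549 - 1*(-13689))) + (3066 - 1*64) = (-1166 + (-12549 + 13689)) + (3066 - 64) = (-1166 + 1140) + 3002 = -26 + 3002 = 2976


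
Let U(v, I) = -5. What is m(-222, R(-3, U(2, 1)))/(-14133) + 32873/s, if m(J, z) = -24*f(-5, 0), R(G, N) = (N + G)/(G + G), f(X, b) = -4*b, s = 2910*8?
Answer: 32873/23280 ≈ 1.4121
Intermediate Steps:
s = 23280
R(G, N) = (G + N)/(2*G) (R(G, N) = (G + N)/((2*G)) = (G + N)*(1/(2*G)) = (G + N)/(2*G))
m(J, z) = 0 (m(J, z) = -(-96)*0 = -24*0 = 0)
m(-222, R(-3, U(2, 1)))/(-14133) + 32873/s = 0/(-14133) + 32873/23280 = 0*(-1/14133) + 32873*(1/23280) = 0 + 32873/23280 = 32873/23280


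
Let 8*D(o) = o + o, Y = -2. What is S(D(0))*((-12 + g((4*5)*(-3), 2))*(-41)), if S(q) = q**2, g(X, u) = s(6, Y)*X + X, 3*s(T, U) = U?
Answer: 0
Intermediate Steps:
s(T, U) = U/3
D(o) = o/4 (D(o) = (o + o)/8 = (2*o)/8 = o/4)
g(X, u) = X/3 (g(X, u) = ((1/3)*(-2))*X + X = -2*X/3 + X = X/3)
S(D(0))*((-12 + g((4*5)*(-3), 2))*(-41)) = ((1/4)*0)**2*((-12 + ((4*5)*(-3))/3)*(-41)) = 0**2*((-12 + (20*(-3))/3)*(-41)) = 0*((-12 + (1/3)*(-60))*(-41)) = 0*((-12 - 20)*(-41)) = 0*(-32*(-41)) = 0*1312 = 0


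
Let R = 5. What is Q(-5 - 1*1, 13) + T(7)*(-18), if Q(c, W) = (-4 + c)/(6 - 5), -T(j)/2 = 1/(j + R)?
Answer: -7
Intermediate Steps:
T(j) = -2/(5 + j) (T(j) = -2/(j + 5) = -2/(5 + j))
Q(c, W) = -4 + c (Q(c, W) = (-4 + c)/1 = (-4 + c)*1 = -4 + c)
Q(-5 - 1*1, 13) + T(7)*(-18) = (-4 + (-5 - 1*1)) - 2/(5 + 7)*(-18) = (-4 + (-5 - 1)) - 2/12*(-18) = (-4 - 6) - 2*1/12*(-18) = -10 - ⅙*(-18) = -10 + 3 = -7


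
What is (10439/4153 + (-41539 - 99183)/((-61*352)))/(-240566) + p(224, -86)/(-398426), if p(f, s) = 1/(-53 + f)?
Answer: -13777411832303615/365386474497740994144 ≈ -3.7706e-5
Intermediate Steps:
(10439/4153 + (-41539 - 99183)/((-61*352)))/(-240566) + p(224, -86)/(-398426) = (10439/4153 + (-41539 - 99183)/((-61*352)))/(-240566) + 1/((-53 + 224)*(-398426)) = (10439*(1/4153) - 140722/(-21472))*(-1/240566) - 1/398426/171 = (10439/4153 - 140722*(-1/21472))*(-1/240566) + (1/171)*(-1/398426) = (10439/4153 + 70361/10736)*(-1/240566) - 1/68130846 = (404282337/44586608)*(-1/240566) - 1/68130846 = -404282337/10726021940128 - 1/68130846 = -13777411832303615/365386474497740994144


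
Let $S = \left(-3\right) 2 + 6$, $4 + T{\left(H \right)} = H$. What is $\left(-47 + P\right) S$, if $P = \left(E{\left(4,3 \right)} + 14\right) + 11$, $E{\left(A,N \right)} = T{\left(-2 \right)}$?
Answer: $0$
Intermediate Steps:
$T{\left(H \right)} = -4 + H$
$S = 0$ ($S = -6 + 6 = 0$)
$E{\left(A,N \right)} = -6$ ($E{\left(A,N \right)} = -4 - 2 = -6$)
$P = 19$ ($P = \left(-6 + 14\right) + 11 = 8 + 11 = 19$)
$\left(-47 + P\right) S = \left(-47 + 19\right) 0 = \left(-28\right) 0 = 0$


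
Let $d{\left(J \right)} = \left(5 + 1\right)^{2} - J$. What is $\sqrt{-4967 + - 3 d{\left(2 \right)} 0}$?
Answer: $i \sqrt{4967} \approx 70.477 i$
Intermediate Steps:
$d{\left(J \right)} = 36 - J$ ($d{\left(J \right)} = 6^{2} - J = 36 - J$)
$\sqrt{-4967 + - 3 d{\left(2 \right)} 0} = \sqrt{-4967 + - 3 \left(36 - 2\right) 0} = \sqrt{-4967 + \left(-3\right) 34 \cdot 0} = \sqrt{-4967 - 0} = \sqrt{-4967 + 0} = \sqrt{-4967} = i \sqrt{4967}$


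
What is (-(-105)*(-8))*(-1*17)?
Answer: 14280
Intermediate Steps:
(-(-105)*(-8))*(-1*17) = -21*40*(-17) = -840*(-17) = 14280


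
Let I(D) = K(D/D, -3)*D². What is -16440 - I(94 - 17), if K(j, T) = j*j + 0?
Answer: -22369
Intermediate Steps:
K(j, T) = j² (K(j, T) = j² + 0 = j²)
I(D) = D² (I(D) = (D/D)²*D² = 1²*D² = 1*D² = D²)
-16440 - I(94 - 17) = -16440 - (94 - 17)² = -16440 - 1*77² = -16440 - 1*5929 = -16440 - 5929 = -22369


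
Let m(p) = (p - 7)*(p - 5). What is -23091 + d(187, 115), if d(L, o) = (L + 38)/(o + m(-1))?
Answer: -3763608/163 ≈ -23090.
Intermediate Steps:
m(p) = (-7 + p)*(-5 + p)
d(L, o) = (38 + L)/(48 + o) (d(L, o) = (L + 38)/(o + (35 + (-1)² - 12*(-1))) = (38 + L)/(o + (35 + 1 + 12)) = (38 + L)/(o + 48) = (38 + L)/(48 + o))
-23091 + d(187, 115) = -23091 + (38 + 187)/(48 + 115) = -23091 + 225/163 = -3763608/163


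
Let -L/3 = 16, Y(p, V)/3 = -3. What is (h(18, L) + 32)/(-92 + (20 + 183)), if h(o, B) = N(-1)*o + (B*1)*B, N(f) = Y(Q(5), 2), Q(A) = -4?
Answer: 2174/111 ≈ 19.586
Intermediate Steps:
Y(p, V) = -9 (Y(p, V) = 3*(-3) = -9)
L = -48 (L = -3*16 = -48)
N(f) = -9
h(o, B) = B**2 - 9*o (h(o, B) = -9*o + (B*1)*B = -9*o + B*B = -9*o + B**2 = B**2 - 9*o)
(h(18, L) + 32)/(-92 + (20 + 183)) = (((-48)**2 - 9*18) + 32)/(-92 + (20 + 183)) = ((2304 - 162) + 32)/(-92 + 203) = (2142 + 32)/111 = 2174*(1/111) = 2174/111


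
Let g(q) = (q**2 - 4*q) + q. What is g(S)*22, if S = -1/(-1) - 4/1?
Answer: 396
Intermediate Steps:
S = -3 (S = -1*(-1) - 4*1 = 1 - 4 = -3)
g(q) = q**2 - 3*q
g(S)*22 = -3*(-3 - 3)*22 = -3*(-6)*22 = 18*22 = 396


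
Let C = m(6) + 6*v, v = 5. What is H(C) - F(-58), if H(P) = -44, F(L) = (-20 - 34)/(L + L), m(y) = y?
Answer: -2579/58 ≈ -44.466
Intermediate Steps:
F(L) = -27/L (F(L) = -54*1/(2*L) = -27/L)
C = 36 (C = 6 + 6*5 = 6 + 30 = 36)
H(C) - F(-58) = -44 - (-27)/(-58) = -44 - (-27)*(-1)/58 = -44 - 1*27/58 = -44 - 27/58 = -2579/58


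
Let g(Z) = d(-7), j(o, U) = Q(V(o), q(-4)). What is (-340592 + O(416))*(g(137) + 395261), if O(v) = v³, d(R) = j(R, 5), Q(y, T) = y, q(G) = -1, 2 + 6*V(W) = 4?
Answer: 28320752797312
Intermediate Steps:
V(W) = ⅓ (V(W) = -⅓ + (⅙)*4 = -⅓ + ⅔ = ⅓)
j(o, U) = ⅓
d(R) = ⅓
g(Z) = ⅓
(-340592 + O(416))*(g(137) + 395261) = (-340592 + 416³)*(⅓ + 395261) = (-340592 + 71991296)*(1185784/3) = 71650704*(1185784/3) = 28320752797312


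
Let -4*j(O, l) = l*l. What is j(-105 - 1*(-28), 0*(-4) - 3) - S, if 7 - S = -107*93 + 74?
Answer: -39545/4 ≈ -9886.3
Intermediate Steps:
S = 9884 (S = 7 - (-107*93 + 74) = 7 - (-9951 + 74) = 7 - 1*(-9877) = 7 + 9877 = 9884)
j(O, l) = -l²/4 (j(O, l) = -l*l/4 = -l²/4)
j(-105 - 1*(-28), 0*(-4) - 3) - S = -(0*(-4) - 3)²/4 - 1*9884 = -(0 - 3)²/4 - 9884 = -¼*(-3)² - 9884 = -¼*9 - 9884 = -9/4 - 9884 = -39545/4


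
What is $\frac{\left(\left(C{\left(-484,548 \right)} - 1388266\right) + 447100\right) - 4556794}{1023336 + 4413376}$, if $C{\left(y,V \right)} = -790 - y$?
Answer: $- \frac{2749133}{2718356} \approx -1.0113$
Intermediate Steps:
$\frac{\left(\left(C{\left(-484,548 \right)} - 1388266\right) + 447100\right) - 4556794}{1023336 + 4413376} = \frac{\left(\left(\left(-790 - -484\right) - 1388266\right) + 447100\right) - 4556794}{1023336 + 4413376} = \frac{\left(\left(\left(-790 + 484\right) - 1388266\right) + 447100\right) - 4556794}{5436712} = \left(\left(\left(-306 - 1388266\right) + 447100\right) - 4556794\right) \frac{1}{5436712} = \left(\left(-1388572 + 447100\right) - 4556794\right) \frac{1}{5436712} = \left(-941472 - 4556794\right) \frac{1}{5436712} = \left(-5498266\right) \frac{1}{5436712} = - \frac{2749133}{2718356}$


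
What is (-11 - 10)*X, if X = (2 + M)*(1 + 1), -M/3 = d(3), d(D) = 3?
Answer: 294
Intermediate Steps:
M = -9 (M = -3*3 = -9)
X = -14 (X = (2 - 9)*(1 + 1) = -7*2 = -14)
(-11 - 10)*X = (-11 - 10)*(-14) = -21*(-14) = 294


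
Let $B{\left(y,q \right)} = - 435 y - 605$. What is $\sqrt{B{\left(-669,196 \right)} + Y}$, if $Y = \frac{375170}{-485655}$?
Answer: $\frac{2 \sqrt{684961466334639}}{97131} \approx 538.9$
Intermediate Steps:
$B{\left(y,q \right)} = -605 - 435 y$
$Y = - \frac{75034}{97131}$ ($Y = 375170 \left(- \frac{1}{485655}\right) = - \frac{75034}{97131} \approx -0.7725$)
$\sqrt{B{\left(-669,196 \right)} + Y} = \sqrt{\left(-605 - -291015\right) - \frac{75034}{97131}} = \sqrt{\left(-605 + 291015\right) - \frac{75034}{97131}} = \sqrt{290410 - \frac{75034}{97131}} = \sqrt{\frac{28207738676}{97131}} = \frac{2 \sqrt{684961466334639}}{97131}$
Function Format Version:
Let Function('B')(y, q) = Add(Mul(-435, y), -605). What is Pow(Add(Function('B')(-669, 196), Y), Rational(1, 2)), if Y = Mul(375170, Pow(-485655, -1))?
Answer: Mul(Rational(2, 97131), Pow(684961466334639, Rational(1, 2))) ≈ 538.90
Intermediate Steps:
Function('B')(y, q) = Add(-605, Mul(-435, y))
Y = Rational(-75034, 97131) (Y = Mul(375170, Rational(-1, 485655)) = Rational(-75034, 97131) ≈ -0.77250)
Pow(Add(Function('B')(-669, 196), Y), Rational(1, 2)) = Pow(Add(Add(-605, Mul(-435, -669)), Rational(-75034, 97131)), Rational(1, 2)) = Pow(Add(Add(-605, 291015), Rational(-75034, 97131)), Rational(1, 2)) = Pow(Add(290410, Rational(-75034, 97131)), Rational(1, 2)) = Pow(Rational(28207738676, 97131), Rational(1, 2)) = Mul(Rational(2, 97131), Pow(684961466334639, Rational(1, 2)))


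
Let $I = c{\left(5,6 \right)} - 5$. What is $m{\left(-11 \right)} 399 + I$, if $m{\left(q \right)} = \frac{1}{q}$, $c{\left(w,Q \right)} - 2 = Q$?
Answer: $- \frac{366}{11} \approx -33.273$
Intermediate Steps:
$c{\left(w,Q \right)} = 2 + Q$
$I = 3$ ($I = \left(2 + 6\right) - 5 = 8 - 5 = 3$)
$m{\left(-11 \right)} 399 + I = \frac{1}{-11} \cdot 399 + 3 = \left(- \frac{1}{11}\right) 399 + 3 = - \frac{399}{11} + 3 = - \frac{366}{11}$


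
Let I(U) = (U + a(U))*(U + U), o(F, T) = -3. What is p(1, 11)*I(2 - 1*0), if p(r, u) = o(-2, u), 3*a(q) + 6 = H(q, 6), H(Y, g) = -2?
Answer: 8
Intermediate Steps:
a(q) = -8/3 (a(q) = -2 + (1/3)*(-2) = -2 - 2/3 = -8/3)
p(r, u) = -3
I(U) = 2*U*(-8/3 + U) (I(U) = (U - 8/3)*(U + U) = (-8/3 + U)*(2*U) = 2*U*(-8/3 + U))
p(1, 11)*I(2 - 1*0) = -2*(2 - 1*0)*(-8 + 3*(2 - 1*0)) = -2*(2 + 0)*(-8 + 3*(2 + 0)) = -2*2*(-8 + 3*2) = -2*2*(-8 + 6) = -2*2*(-2) = -3*(-8/3) = 8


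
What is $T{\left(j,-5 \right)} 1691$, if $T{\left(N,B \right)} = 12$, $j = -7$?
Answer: $20292$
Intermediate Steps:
$T{\left(j,-5 \right)} 1691 = 12 \cdot 1691 = 20292$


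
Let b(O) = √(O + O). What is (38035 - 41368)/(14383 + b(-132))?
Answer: -47938539/206870953 + 6666*I*√66/206870953 ≈ -0.23173 + 0.00026178*I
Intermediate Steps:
b(O) = √2*√O (b(O) = √(2*O) = √2*√O)
(38035 - 41368)/(14383 + b(-132)) = (38035 - 41368)/(14383 + √2*√(-132)) = -3333/(14383 + √2*(2*I*√33)) = -3333/(14383 + 2*I*√66)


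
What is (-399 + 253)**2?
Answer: 21316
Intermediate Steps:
(-399 + 253)**2 = (-146)**2 = 21316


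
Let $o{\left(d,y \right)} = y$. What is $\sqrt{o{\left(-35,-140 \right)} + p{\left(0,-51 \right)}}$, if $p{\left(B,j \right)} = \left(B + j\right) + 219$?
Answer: $2 \sqrt{7} \approx 5.2915$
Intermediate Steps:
$p{\left(B,j \right)} = 219 + B + j$
$\sqrt{o{\left(-35,-140 \right)} + p{\left(0,-51 \right)}} = \sqrt{-140 + \left(219 + 0 - 51\right)} = \sqrt{-140 + 168} = \sqrt{28} = 2 \sqrt{7}$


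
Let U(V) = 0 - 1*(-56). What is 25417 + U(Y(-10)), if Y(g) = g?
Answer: 25473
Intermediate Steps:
U(V) = 56 (U(V) = 0 + 56 = 56)
25417 + U(Y(-10)) = 25417 + 56 = 25473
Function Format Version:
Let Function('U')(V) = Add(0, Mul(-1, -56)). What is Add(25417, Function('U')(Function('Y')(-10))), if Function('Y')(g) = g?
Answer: 25473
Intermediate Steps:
Function('U')(V) = 56 (Function('U')(V) = Add(0, 56) = 56)
Add(25417, Function('U')(Function('Y')(-10))) = Add(25417, 56) = 25473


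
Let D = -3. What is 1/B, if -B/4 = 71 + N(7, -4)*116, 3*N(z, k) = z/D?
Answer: 9/692 ≈ 0.013006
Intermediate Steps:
N(z, k) = -z/9 (N(z, k) = (z/(-3))/3 = (z*(-⅓))/3 = (-z/3)/3 = -z/9)
B = 692/9 (B = -4*(71 - ⅑*7*116) = -4*(71 - 7/9*116) = -4*(71 - 812/9) = -4*(-173/9) = 692/9 ≈ 76.889)
1/B = 1/(692/9) = 9/692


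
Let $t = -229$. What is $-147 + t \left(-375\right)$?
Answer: $85728$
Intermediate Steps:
$-147 + t \left(-375\right) = -147 - -85875 = -147 + 85875 = 85728$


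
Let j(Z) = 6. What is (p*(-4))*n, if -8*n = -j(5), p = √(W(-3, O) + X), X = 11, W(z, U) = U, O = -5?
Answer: -3*√6 ≈ -7.3485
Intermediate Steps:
p = √6 (p = √(-5 + 11) = √6 ≈ 2.4495)
n = ¾ (n = -(-1)*6/8 = -⅛*(-6) = ¾ ≈ 0.75000)
(p*(-4))*n = (√6*(-4))*(¾) = -4*√6*(¾) = -3*√6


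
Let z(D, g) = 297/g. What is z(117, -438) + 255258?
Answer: 37267569/146 ≈ 2.5526e+5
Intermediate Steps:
z(117, -438) + 255258 = 297/(-438) + 255258 = 297*(-1/438) + 255258 = -99/146 + 255258 = 37267569/146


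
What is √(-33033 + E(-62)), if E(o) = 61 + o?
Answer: I*√33034 ≈ 181.75*I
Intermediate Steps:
√(-33033 + E(-62)) = √(-33033 + (61 - 62)) = √(-33033 - 1) = √(-33034) = I*√33034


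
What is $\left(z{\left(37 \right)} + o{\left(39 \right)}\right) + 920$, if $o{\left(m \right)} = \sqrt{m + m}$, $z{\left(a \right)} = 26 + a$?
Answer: $983 + \sqrt{78} \approx 991.83$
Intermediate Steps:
$o{\left(m \right)} = \sqrt{2} \sqrt{m}$ ($o{\left(m \right)} = \sqrt{2 m} = \sqrt{2} \sqrt{m}$)
$\left(z{\left(37 \right)} + o{\left(39 \right)}\right) + 920 = \left(\left(26 + 37\right) + \sqrt{2} \sqrt{39}\right) + 920 = \left(63 + \sqrt{78}\right) + 920 = 983 + \sqrt{78}$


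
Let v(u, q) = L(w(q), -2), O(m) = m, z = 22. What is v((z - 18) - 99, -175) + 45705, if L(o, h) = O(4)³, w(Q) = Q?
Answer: 45769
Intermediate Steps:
L(o, h) = 64 (L(o, h) = 4³ = 64)
v(u, q) = 64
v((z - 18) - 99, -175) + 45705 = 64 + 45705 = 45769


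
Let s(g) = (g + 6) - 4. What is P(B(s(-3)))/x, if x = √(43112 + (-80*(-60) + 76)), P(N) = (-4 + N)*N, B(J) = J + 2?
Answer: -√1333/2666 ≈ -0.013695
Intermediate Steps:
s(g) = 2 + g (s(g) = (6 + g) - 4 = 2 + g)
B(J) = 2 + J
P(N) = N*(-4 + N)
x = 6*√1333 (x = √(43112 + (4800 + 76)) = √(43112 + 4876) = √47988 = 6*√1333 ≈ 219.06)
P(B(s(-3)))/x = ((2 + (2 - 3))*(-4 + (2 + (2 - 3))))/((6*√1333)) = ((2 - 1)*(-4 + (2 - 1)))*(√1333/7998) = (1*(-4 + 1))*(√1333/7998) = (1*(-3))*(√1333/7998) = -√1333/2666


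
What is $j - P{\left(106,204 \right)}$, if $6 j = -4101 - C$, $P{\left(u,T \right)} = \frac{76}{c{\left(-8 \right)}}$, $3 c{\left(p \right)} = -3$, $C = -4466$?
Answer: $\frac{821}{6} \approx 136.83$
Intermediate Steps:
$c{\left(p \right)} = -1$ ($c{\left(p \right)} = \frac{1}{3} \left(-3\right) = -1$)
$P{\left(u,T \right)} = -76$ ($P{\left(u,T \right)} = \frac{76}{-1} = 76 \left(-1\right) = -76$)
$j = \frac{365}{6}$ ($j = \frac{-4101 - -4466}{6} = \frac{-4101 + 4466}{6} = \frac{1}{6} \cdot 365 = \frac{365}{6} \approx 60.833$)
$j - P{\left(106,204 \right)} = \frac{365}{6} - -76 = \frac{365}{6} + 76 = \frac{821}{6}$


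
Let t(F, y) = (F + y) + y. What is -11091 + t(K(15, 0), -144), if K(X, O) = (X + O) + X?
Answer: -11349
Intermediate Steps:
K(X, O) = O + 2*X (K(X, O) = (O + X) + X = O + 2*X)
t(F, y) = F + 2*y
-11091 + t(K(15, 0), -144) = -11091 + ((0 + 2*15) + 2*(-144)) = -11091 + ((0 + 30) - 288) = -11091 + (30 - 288) = -11091 - 258 = -11349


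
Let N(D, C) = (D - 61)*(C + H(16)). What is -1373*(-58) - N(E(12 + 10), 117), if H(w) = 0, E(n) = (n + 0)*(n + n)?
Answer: -26485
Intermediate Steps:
E(n) = 2*n² (E(n) = n*(2*n) = 2*n²)
N(D, C) = C*(-61 + D) (N(D, C) = (D - 61)*(C + 0) = (-61 + D)*C = C*(-61 + D))
-1373*(-58) - N(E(12 + 10), 117) = -1373*(-58) - 117*(-61 + 2*(12 + 10)²) = -1*(-79634) - 117*(-61 + 2*22²) = 79634 - 117*(-61 + 2*484) = 79634 - 117*(-61 + 968) = 79634 - 117*907 = 79634 - 1*106119 = 79634 - 106119 = -26485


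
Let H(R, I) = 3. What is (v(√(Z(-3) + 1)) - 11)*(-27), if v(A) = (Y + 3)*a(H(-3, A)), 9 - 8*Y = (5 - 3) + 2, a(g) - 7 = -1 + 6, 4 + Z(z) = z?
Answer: -1755/2 ≈ -877.50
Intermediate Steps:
Z(z) = -4 + z
a(g) = 12 (a(g) = 7 + (-1 + 6) = 7 + 5 = 12)
Y = 5/8 (Y = 9/8 - ((5 - 3) + 2)/8 = 9/8 - (2 + 2)/8 = 9/8 - ⅛*4 = 9/8 - ½ = 5/8 ≈ 0.62500)
v(A) = 87/2 (v(A) = (5/8 + 3)*12 = (29/8)*12 = 87/2)
(v(√(Z(-3) + 1)) - 11)*(-27) = (87/2 - 11)*(-27) = (65/2)*(-27) = -1755/2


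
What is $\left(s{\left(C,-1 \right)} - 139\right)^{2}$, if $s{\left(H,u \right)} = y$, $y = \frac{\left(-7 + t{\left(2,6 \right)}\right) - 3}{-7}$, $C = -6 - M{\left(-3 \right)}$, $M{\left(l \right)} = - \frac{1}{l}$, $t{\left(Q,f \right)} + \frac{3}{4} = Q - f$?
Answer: $\frac{14691889}{784} \approx 18740.0$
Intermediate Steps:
$t{\left(Q,f \right)} = - \frac{3}{4} + Q - f$ ($t{\left(Q,f \right)} = - \frac{3}{4} + \left(Q - f\right) = - \frac{3}{4} + Q - f$)
$C = - \frac{19}{3}$ ($C = -6 - - \frac{1}{-3} = -6 - \left(-1\right) \left(- \frac{1}{3}\right) = -6 - \frac{1}{3} = - \frac{19}{3} \approx -6.3333$)
$y = \frac{59}{28}$ ($y = \frac{\left(-7 - \frac{19}{4}\right) - 3}{-7} = \left(\left(-7 - \frac{19}{4}\right) - 3\right) \left(- \frac{1}{7}\right) = \left(- \frac{47}{4} - 3\right) \left(- \frac{1}{7}\right) = \left(- \frac{59}{4}\right) \left(- \frac{1}{7}\right) = \frac{59}{28} \approx 2.1071$)
$s{\left(H,u \right)} = \frac{59}{28}$
$\left(s{\left(C,-1 \right)} - 139\right)^{2} = \left(\frac{59}{28} - 139\right)^{2} = \left(- \frac{3833}{28}\right)^{2} = \frac{14691889}{784}$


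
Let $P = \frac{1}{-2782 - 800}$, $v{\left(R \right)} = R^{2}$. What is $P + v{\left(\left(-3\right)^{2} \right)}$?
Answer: $\frac{290141}{3582} \approx 81.0$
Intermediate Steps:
$P = - \frac{1}{3582}$ ($P = \frac{1}{-3582} = - \frac{1}{3582} \approx -0.00027917$)
$P + v{\left(\left(-3\right)^{2} \right)} = - \frac{1}{3582} + \left(\left(-3\right)^{2}\right)^{2} = - \frac{1}{3582} + 9^{2} = - \frac{1}{3582} + 81 = \frac{290141}{3582}$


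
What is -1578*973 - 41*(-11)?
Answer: -1534943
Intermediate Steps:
-1578*973 - 41*(-11) = -1535394 + 451 = -1534943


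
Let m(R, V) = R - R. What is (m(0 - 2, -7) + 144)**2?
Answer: 20736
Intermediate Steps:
m(R, V) = 0
(m(0 - 2, -7) + 144)**2 = (0 + 144)**2 = 144**2 = 20736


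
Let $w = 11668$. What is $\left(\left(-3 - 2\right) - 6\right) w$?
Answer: $-128348$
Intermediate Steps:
$\left(\left(-3 - 2\right) - 6\right) w = \left(\left(-3 - 2\right) - 6\right) 11668 = \left(-5 - 6\right) 11668 = \left(-11\right) 11668 = -128348$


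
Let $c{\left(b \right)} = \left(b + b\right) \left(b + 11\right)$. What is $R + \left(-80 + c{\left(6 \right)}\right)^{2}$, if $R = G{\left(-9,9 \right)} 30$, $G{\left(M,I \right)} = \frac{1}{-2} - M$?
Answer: $15631$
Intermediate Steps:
$G{\left(M,I \right)} = - \frac{1}{2} - M$
$c{\left(b \right)} = 2 b \left(11 + b\right)$
$R = 255$ ($R = \left(- \frac{1}{2} - -9\right) 30 = \left(- \frac{1}{2} + 9\right) 30 = \frac{17}{2} \cdot 30 = 255$)
$R + \left(-80 + c{\left(6 \right)}\right)^{2} = 255 + \left(-80 + 2 \cdot 6 \left(11 + 6\right)\right)^{2} = 255 + \left(-80 + 2 \cdot 6 \cdot 17\right)^{2} = 255 + \left(-80 + 204\right)^{2} = 255 + 124^{2} = 255 + 15376 = 15631$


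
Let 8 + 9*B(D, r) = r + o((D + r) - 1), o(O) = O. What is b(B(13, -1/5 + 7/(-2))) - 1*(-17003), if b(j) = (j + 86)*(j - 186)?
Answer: 2115964/2025 ≈ 1044.9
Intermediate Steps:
B(D, r) = -1 + D/9 + 2*r/9 (B(D, r) = -8/9 + (r + ((D + r) - 1))/9 = -8/9 + (r + (-1 + D + r))/9 = -8/9 + (-1 + D + 2*r)/9 = -8/9 + (-⅑ + D/9 + 2*r/9) = -1 + D/9 + 2*r/9)
b(j) = (-186 + j)*(86 + j) (b(j) = (86 + j)*(-186 + j) = (-186 + j)*(86 + j))
b(B(13, -1/5 + 7/(-2))) - 1*(-17003) = (-15996 + (-1 + (⅑)*13 + 2*(-1/5 + 7/(-2))/9)² - 100*(-1 + (⅑)*13 + 2*(-1/5 + 7/(-2))/9)) - 1*(-17003) = (-15996 + (-1 + 13/9 + 2*(-1*⅕ + 7*(-½))/9)² - 100*(-1 + 13/9 + 2*(-1*⅕ + 7*(-½))/9)) + 17003 = (-15996 + (-1 + 13/9 + 2*(-⅕ - 7/2)/9)² - 100*(-1 + 13/9 + 2*(-⅕ - 7/2)/9)) + 17003 = (-15996 + (-1 + 13/9 + (2/9)*(-37/10))² - 100*(-1 + 13/9 + (2/9)*(-37/10))) + 17003 = (-15996 + (-1 + 13/9 - 37/45)² - 100*(-1 + 13/9 - 37/45)) + 17003 = (-15996 + (-17/45)² - 100*(-17/45)) + 17003 = (-15996 + 289/2025 + 340/9) + 17003 = -32315111/2025 + 17003 = 2115964/2025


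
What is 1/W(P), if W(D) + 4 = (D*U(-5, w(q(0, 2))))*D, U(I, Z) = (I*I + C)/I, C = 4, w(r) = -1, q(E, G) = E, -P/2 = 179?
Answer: -5/3716776 ≈ -1.3453e-6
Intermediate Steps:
P = -358 (P = -2*179 = -358)
U(I, Z) = (4 + I**2)/I (U(I, Z) = (I*I + 4)/I = (I**2 + 4)/I = (4 + I**2)/I)
W(D) = -4 - 29*D**2/5 (W(D) = -4 + (D*(-5 + 4/(-5)))*D = -4 + (D*(-5 + 4*(-1/5)))*D = -4 + (D*(-5 - 4/5))*D = -4 + (D*(-29/5))*D = -4 + (-29*D/5)*D = -4 - 29*D**2/5)
1/W(P) = 1/(-4 - 29/5*(-358)**2) = 1/(-4 - 29/5*128164) = 1/(-4 - 3716756/5) = 1/(-3716776/5) = -5/3716776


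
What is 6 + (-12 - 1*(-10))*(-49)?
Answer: 104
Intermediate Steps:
6 + (-12 - 1*(-10))*(-49) = 6 + (-12 + 10)*(-49) = 6 - 2*(-49) = 6 + 98 = 104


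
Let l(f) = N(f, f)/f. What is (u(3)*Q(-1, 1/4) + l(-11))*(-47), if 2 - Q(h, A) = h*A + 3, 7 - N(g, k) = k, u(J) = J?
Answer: 8037/44 ≈ 182.66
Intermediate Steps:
N(g, k) = 7 - k
l(f) = (7 - f)/f
Q(h, A) = -1 - A*h (Q(h, A) = 2 - (h*A + 3) = 2 - (A*h + 3) = 2 - (3 + A*h) = 2 + (-3 - A*h) = -1 - A*h)
(u(3)*Q(-1, 1/4) + l(-11))*(-47) = (3*(-1 - 1*(-1)/4) + (7 - 1*(-11))/(-11))*(-47) = (3*(-1 - 1*¼*(-1)) - (7 + 11)/11)*(-47) = (3*(-1 + ¼) - 1/11*18)*(-47) = (3*(-¾) - 18/11)*(-47) = (-9/4 - 18/11)*(-47) = -171/44*(-47) = 8037/44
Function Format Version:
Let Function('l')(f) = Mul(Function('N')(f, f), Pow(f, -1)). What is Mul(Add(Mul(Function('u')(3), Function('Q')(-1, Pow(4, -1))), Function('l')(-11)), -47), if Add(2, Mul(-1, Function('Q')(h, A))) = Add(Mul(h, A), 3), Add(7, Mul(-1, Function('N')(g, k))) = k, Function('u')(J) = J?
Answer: Rational(8037, 44) ≈ 182.66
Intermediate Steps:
Function('N')(g, k) = Add(7, Mul(-1, k))
Function('l')(f) = Mul(Pow(f, -1), Add(7, Mul(-1, f))) (Function('l')(f) = Mul(Add(7, Mul(-1, f)), Pow(f, -1)) = Mul(Pow(f, -1), Add(7, Mul(-1, f))))
Function('Q')(h, A) = Add(-1, Mul(-1, A, h)) (Function('Q')(h, A) = Add(2, Mul(-1, Add(Mul(h, A), 3))) = Add(2, Mul(-1, Add(Mul(A, h), 3))) = Add(2, Mul(-1, Add(3, Mul(A, h)))) = Add(2, Add(-3, Mul(-1, A, h))) = Add(-1, Mul(-1, A, h)))
Mul(Add(Mul(Function('u')(3), Function('Q')(-1, Pow(4, -1))), Function('l')(-11)), -47) = Mul(Add(Mul(3, Add(-1, Mul(-1, Pow(4, -1), -1))), Mul(Pow(-11, -1), Add(7, Mul(-1, -11)))), -47) = Mul(Add(Mul(3, Add(-1, Mul(-1, Rational(1, 4), -1))), Mul(Rational(-1, 11), Add(7, 11))), -47) = Mul(Add(Mul(3, Add(-1, Rational(1, 4))), Mul(Rational(-1, 11), 18)), -47) = Mul(Add(Mul(3, Rational(-3, 4)), Rational(-18, 11)), -47) = Mul(Add(Rational(-9, 4), Rational(-18, 11)), -47) = Mul(Rational(-171, 44), -47) = Rational(8037, 44)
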